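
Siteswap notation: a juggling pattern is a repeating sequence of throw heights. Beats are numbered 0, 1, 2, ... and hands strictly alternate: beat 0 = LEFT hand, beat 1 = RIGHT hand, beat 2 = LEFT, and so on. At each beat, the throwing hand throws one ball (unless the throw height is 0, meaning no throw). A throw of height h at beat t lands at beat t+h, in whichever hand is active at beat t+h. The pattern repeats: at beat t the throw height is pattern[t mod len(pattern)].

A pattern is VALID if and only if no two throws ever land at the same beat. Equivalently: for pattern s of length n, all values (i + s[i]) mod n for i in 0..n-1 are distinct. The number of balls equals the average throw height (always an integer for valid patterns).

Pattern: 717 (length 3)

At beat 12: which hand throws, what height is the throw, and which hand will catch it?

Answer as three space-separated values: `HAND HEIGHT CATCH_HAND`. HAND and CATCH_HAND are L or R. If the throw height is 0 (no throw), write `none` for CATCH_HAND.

Beat 12: 12 mod 2 = 0, so hand = L
Throw height = pattern[12 mod 3] = pattern[0] = 7
Lands at beat 12+7=19, 19 mod 2 = 1, so catch hand = R

Answer: L 7 R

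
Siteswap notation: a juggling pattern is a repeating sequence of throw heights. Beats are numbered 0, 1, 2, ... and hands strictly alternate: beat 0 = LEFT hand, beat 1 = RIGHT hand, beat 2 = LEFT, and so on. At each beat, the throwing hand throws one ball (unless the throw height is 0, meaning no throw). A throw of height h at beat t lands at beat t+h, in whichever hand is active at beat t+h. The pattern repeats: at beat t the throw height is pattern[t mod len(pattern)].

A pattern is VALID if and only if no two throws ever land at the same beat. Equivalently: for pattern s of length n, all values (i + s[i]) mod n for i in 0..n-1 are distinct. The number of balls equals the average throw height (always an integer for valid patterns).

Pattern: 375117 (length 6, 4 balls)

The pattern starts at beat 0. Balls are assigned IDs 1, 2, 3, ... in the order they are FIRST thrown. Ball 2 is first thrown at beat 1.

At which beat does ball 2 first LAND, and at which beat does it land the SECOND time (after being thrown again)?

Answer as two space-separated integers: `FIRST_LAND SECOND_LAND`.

Answer: 8 13

Derivation:
Beat 0 (L): throw ball1 h=3 -> lands@3:R; in-air after throw: [b1@3:R]
Beat 1 (R): throw ball2 h=7 -> lands@8:L; in-air after throw: [b1@3:R b2@8:L]
Beat 2 (L): throw ball3 h=5 -> lands@7:R; in-air after throw: [b1@3:R b3@7:R b2@8:L]
Beat 3 (R): throw ball1 h=1 -> lands@4:L; in-air after throw: [b1@4:L b3@7:R b2@8:L]
Beat 4 (L): throw ball1 h=1 -> lands@5:R; in-air after throw: [b1@5:R b3@7:R b2@8:L]
Beat 5 (R): throw ball1 h=7 -> lands@12:L; in-air after throw: [b3@7:R b2@8:L b1@12:L]
Beat 6 (L): throw ball4 h=3 -> lands@9:R; in-air after throw: [b3@7:R b2@8:L b4@9:R b1@12:L]
Beat 7 (R): throw ball3 h=7 -> lands@14:L; in-air after throw: [b2@8:L b4@9:R b1@12:L b3@14:L]
Beat 8 (L): throw ball2 h=5 -> lands@13:R; in-air after throw: [b4@9:R b1@12:L b2@13:R b3@14:L]
Beat 9 (R): throw ball4 h=1 -> lands@10:L; in-air after throw: [b4@10:L b1@12:L b2@13:R b3@14:L]
Beat 10 (L): throw ball4 h=1 -> lands@11:R; in-air after throw: [b4@11:R b1@12:L b2@13:R b3@14:L]
Beat 11 (R): throw ball4 h=7 -> lands@18:L; in-air after throw: [b1@12:L b2@13:R b3@14:L b4@18:L]
Beat 12 (L): throw ball1 h=3 -> lands@15:R; in-air after throw: [b2@13:R b3@14:L b1@15:R b4@18:L]
Beat 13 (R): throw ball2 h=7 -> lands@20:L; in-air after throw: [b3@14:L b1@15:R b4@18:L b2@20:L]
Ball 2: thrown@1 h=7 -> first land @8; rethrown@8 h=5 -> second land @13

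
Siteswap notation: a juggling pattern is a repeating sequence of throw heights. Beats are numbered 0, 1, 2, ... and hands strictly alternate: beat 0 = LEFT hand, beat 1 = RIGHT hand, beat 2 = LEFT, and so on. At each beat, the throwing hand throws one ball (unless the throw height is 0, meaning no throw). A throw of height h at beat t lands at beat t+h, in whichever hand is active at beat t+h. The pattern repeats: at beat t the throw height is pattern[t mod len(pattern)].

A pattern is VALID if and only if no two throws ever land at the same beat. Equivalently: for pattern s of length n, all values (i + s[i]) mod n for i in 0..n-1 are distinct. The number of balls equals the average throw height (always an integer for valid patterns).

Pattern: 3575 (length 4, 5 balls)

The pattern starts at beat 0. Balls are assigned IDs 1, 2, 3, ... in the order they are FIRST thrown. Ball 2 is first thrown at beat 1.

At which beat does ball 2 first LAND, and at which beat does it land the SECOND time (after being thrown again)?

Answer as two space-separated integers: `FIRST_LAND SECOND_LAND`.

Answer: 6 13

Derivation:
Beat 0 (L): throw ball1 h=3 -> lands@3:R; in-air after throw: [b1@3:R]
Beat 1 (R): throw ball2 h=5 -> lands@6:L; in-air after throw: [b1@3:R b2@6:L]
Beat 2 (L): throw ball3 h=7 -> lands@9:R; in-air after throw: [b1@3:R b2@6:L b3@9:R]
Beat 3 (R): throw ball1 h=5 -> lands@8:L; in-air after throw: [b2@6:L b1@8:L b3@9:R]
Beat 4 (L): throw ball4 h=3 -> lands@7:R; in-air after throw: [b2@6:L b4@7:R b1@8:L b3@9:R]
Beat 5 (R): throw ball5 h=5 -> lands@10:L; in-air after throw: [b2@6:L b4@7:R b1@8:L b3@9:R b5@10:L]
Beat 6 (L): throw ball2 h=7 -> lands@13:R; in-air after throw: [b4@7:R b1@8:L b3@9:R b5@10:L b2@13:R]
Beat 7 (R): throw ball4 h=5 -> lands@12:L; in-air after throw: [b1@8:L b3@9:R b5@10:L b4@12:L b2@13:R]
Beat 8 (L): throw ball1 h=3 -> lands@11:R; in-air after throw: [b3@9:R b5@10:L b1@11:R b4@12:L b2@13:R]
Beat 9 (R): throw ball3 h=5 -> lands@14:L; in-air after throw: [b5@10:L b1@11:R b4@12:L b2@13:R b3@14:L]
Beat 10 (L): throw ball5 h=7 -> lands@17:R; in-air after throw: [b1@11:R b4@12:L b2@13:R b3@14:L b5@17:R]
Beat 11 (R): throw ball1 h=5 -> lands@16:L; in-air after throw: [b4@12:L b2@13:R b3@14:L b1@16:L b5@17:R]
Beat 12 (L): throw ball4 h=3 -> lands@15:R; in-air after throw: [b2@13:R b3@14:L b4@15:R b1@16:L b5@17:R]
Beat 13 (R): throw ball2 h=5 -> lands@18:L; in-air after throw: [b3@14:L b4@15:R b1@16:L b5@17:R b2@18:L]
Ball 2: thrown@1 h=5 -> first land @6; rethrown@6 h=7 -> second land @13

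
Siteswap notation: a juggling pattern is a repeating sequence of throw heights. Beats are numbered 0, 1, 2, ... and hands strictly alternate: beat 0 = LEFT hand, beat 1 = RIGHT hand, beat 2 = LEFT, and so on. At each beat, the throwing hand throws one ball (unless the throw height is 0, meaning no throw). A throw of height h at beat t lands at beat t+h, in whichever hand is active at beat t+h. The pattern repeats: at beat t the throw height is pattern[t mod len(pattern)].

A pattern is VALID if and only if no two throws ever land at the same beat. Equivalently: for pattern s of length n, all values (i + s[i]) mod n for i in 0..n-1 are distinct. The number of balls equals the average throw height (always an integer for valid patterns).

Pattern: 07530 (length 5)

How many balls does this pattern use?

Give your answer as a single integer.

Pattern = [0, 7, 5, 3, 0], length n = 5
  position 0: throw height = 0, running sum = 0
  position 1: throw height = 7, running sum = 7
  position 2: throw height = 5, running sum = 12
  position 3: throw height = 3, running sum = 15
  position 4: throw height = 0, running sum = 15
Total sum = 15; balls = sum / n = 15 / 5 = 3

Answer: 3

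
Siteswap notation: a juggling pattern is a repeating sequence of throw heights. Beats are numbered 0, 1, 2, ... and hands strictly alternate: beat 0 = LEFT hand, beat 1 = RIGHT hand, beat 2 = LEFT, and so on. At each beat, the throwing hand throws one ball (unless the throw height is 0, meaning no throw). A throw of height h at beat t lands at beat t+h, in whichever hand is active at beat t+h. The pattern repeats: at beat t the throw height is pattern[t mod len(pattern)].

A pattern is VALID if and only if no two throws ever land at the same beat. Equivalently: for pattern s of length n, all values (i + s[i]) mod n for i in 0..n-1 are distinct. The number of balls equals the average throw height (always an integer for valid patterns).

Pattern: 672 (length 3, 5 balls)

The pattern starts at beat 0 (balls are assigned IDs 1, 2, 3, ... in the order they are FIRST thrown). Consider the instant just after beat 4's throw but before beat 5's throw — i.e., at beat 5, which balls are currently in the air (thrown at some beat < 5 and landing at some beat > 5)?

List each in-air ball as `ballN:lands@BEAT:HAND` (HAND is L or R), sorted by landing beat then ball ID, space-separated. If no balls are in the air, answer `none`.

Answer: ball1:lands@6:L ball2:lands@8:L ball4:lands@9:R ball3:lands@11:R

Derivation:
Beat 0 (L): throw ball1 h=6 -> lands@6:L; in-air after throw: [b1@6:L]
Beat 1 (R): throw ball2 h=7 -> lands@8:L; in-air after throw: [b1@6:L b2@8:L]
Beat 2 (L): throw ball3 h=2 -> lands@4:L; in-air after throw: [b3@4:L b1@6:L b2@8:L]
Beat 3 (R): throw ball4 h=6 -> lands@9:R; in-air after throw: [b3@4:L b1@6:L b2@8:L b4@9:R]
Beat 4 (L): throw ball3 h=7 -> lands@11:R; in-air after throw: [b1@6:L b2@8:L b4@9:R b3@11:R]
Beat 5 (R): throw ball5 h=2 -> lands@7:R; in-air after throw: [b1@6:L b5@7:R b2@8:L b4@9:R b3@11:R]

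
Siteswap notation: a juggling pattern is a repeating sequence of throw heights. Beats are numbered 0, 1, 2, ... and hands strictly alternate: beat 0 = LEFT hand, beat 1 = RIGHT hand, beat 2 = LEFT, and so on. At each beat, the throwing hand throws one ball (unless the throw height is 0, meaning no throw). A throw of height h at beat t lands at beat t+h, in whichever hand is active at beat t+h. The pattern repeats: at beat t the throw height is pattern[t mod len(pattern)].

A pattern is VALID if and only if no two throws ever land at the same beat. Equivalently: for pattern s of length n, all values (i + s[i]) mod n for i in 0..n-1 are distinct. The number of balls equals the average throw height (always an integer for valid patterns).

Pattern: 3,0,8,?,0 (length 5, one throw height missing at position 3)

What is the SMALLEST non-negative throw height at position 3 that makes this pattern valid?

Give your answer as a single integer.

Answer: 4

Derivation:
i=0: (0 + 3) mod 5 = 3
i=1: (1 + 0) mod 5 = 1
i=2: (2 + 8) mod 5 = 0
i=3: s[i]=? (unknown)
i=4: (4 + 0) mod 5 = 4
Known residues: [0, 1, 3, 4]; need a permutation of 0..4, so missing residue r = 2
Need (3 + s) mod 5 = 2; smallest s = (2 - 3) mod 5 = 4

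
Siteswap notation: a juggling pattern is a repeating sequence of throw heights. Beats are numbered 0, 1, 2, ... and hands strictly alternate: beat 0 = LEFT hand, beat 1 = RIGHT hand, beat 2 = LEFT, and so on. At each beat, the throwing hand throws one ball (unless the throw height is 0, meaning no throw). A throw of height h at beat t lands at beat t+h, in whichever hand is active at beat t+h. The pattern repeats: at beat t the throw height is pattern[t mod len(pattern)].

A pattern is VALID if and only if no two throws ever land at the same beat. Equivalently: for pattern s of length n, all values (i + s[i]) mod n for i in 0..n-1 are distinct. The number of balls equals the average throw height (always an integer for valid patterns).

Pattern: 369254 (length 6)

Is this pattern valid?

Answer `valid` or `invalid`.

Answer: invalid

Derivation:
i=0: (i + s[i]) mod n = (0 + 3) mod 6 = 3
i=1: (i + s[i]) mod n = (1 + 6) mod 6 = 1
i=2: (i + s[i]) mod n = (2 + 9) mod 6 = 5
i=3: (i + s[i]) mod n = (3 + 2) mod 6 = 5
i=4: (i + s[i]) mod n = (4 + 5) mod 6 = 3
i=5: (i + s[i]) mod n = (5 + 4) mod 6 = 3
Residues: [3, 1, 5, 5, 3, 3], distinct: False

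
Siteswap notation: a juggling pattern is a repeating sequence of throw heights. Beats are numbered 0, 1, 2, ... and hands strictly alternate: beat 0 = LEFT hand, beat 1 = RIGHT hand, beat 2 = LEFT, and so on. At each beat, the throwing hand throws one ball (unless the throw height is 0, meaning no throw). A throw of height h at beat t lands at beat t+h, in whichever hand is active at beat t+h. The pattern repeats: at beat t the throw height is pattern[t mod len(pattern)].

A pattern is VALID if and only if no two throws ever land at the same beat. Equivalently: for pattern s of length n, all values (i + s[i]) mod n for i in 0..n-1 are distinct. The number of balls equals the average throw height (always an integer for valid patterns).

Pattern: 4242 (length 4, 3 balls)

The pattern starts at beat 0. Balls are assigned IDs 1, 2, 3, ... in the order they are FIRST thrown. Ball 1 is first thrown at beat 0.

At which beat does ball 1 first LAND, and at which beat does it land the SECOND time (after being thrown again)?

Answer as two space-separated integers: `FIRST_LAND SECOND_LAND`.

Answer: 4 8

Derivation:
Beat 0 (L): throw ball1 h=4 -> lands@4:L; in-air after throw: [b1@4:L]
Beat 1 (R): throw ball2 h=2 -> lands@3:R; in-air after throw: [b2@3:R b1@4:L]
Beat 2 (L): throw ball3 h=4 -> lands@6:L; in-air after throw: [b2@3:R b1@4:L b3@6:L]
Beat 3 (R): throw ball2 h=2 -> lands@5:R; in-air after throw: [b1@4:L b2@5:R b3@6:L]
Beat 4 (L): throw ball1 h=4 -> lands@8:L; in-air after throw: [b2@5:R b3@6:L b1@8:L]
Beat 5 (R): throw ball2 h=2 -> lands@7:R; in-air after throw: [b3@6:L b2@7:R b1@8:L]
Beat 6 (L): throw ball3 h=4 -> lands@10:L; in-air after throw: [b2@7:R b1@8:L b3@10:L]
Beat 7 (R): throw ball2 h=2 -> lands@9:R; in-air after throw: [b1@8:L b2@9:R b3@10:L]
Beat 8 (L): throw ball1 h=4 -> lands@12:L; in-air after throw: [b2@9:R b3@10:L b1@12:L]
Ball 1: thrown@0 h=4 -> first land @4; rethrown@4 h=4 -> second land @8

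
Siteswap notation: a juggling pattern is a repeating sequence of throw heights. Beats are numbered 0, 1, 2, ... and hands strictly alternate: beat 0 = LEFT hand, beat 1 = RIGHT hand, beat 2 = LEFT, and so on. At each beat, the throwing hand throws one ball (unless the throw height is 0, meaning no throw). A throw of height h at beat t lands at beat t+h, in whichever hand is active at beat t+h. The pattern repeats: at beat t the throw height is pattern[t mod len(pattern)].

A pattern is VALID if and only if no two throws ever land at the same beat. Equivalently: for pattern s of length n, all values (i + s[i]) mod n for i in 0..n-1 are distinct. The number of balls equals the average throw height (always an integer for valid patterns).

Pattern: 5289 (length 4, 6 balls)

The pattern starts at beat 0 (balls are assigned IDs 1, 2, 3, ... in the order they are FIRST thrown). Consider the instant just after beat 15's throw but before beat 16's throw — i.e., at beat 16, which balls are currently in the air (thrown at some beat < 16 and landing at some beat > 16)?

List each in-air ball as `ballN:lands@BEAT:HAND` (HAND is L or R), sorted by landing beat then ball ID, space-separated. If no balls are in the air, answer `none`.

Answer: ball2:lands@17:R ball3:lands@18:L ball4:lands@20:L ball5:lands@22:L ball6:lands@24:L

Derivation:
Beat 0 (L): throw ball1 h=5 -> lands@5:R; in-air after throw: [b1@5:R]
Beat 1 (R): throw ball2 h=2 -> lands@3:R; in-air after throw: [b2@3:R b1@5:R]
Beat 2 (L): throw ball3 h=8 -> lands@10:L; in-air after throw: [b2@3:R b1@5:R b3@10:L]
Beat 3 (R): throw ball2 h=9 -> lands@12:L; in-air after throw: [b1@5:R b3@10:L b2@12:L]
Beat 4 (L): throw ball4 h=5 -> lands@9:R; in-air after throw: [b1@5:R b4@9:R b3@10:L b2@12:L]
Beat 5 (R): throw ball1 h=2 -> lands@7:R; in-air after throw: [b1@7:R b4@9:R b3@10:L b2@12:L]
Beat 6 (L): throw ball5 h=8 -> lands@14:L; in-air after throw: [b1@7:R b4@9:R b3@10:L b2@12:L b5@14:L]
Beat 7 (R): throw ball1 h=9 -> lands@16:L; in-air after throw: [b4@9:R b3@10:L b2@12:L b5@14:L b1@16:L]
Beat 8 (L): throw ball6 h=5 -> lands@13:R; in-air after throw: [b4@9:R b3@10:L b2@12:L b6@13:R b5@14:L b1@16:L]
Beat 9 (R): throw ball4 h=2 -> lands@11:R; in-air after throw: [b3@10:L b4@11:R b2@12:L b6@13:R b5@14:L b1@16:L]
Beat 10 (L): throw ball3 h=8 -> lands@18:L; in-air after throw: [b4@11:R b2@12:L b6@13:R b5@14:L b1@16:L b3@18:L]
Beat 11 (R): throw ball4 h=9 -> lands@20:L; in-air after throw: [b2@12:L b6@13:R b5@14:L b1@16:L b3@18:L b4@20:L]
Beat 12 (L): throw ball2 h=5 -> lands@17:R; in-air after throw: [b6@13:R b5@14:L b1@16:L b2@17:R b3@18:L b4@20:L]
Beat 13 (R): throw ball6 h=2 -> lands@15:R; in-air after throw: [b5@14:L b6@15:R b1@16:L b2@17:R b3@18:L b4@20:L]
Beat 14 (L): throw ball5 h=8 -> lands@22:L; in-air after throw: [b6@15:R b1@16:L b2@17:R b3@18:L b4@20:L b5@22:L]
Beat 15 (R): throw ball6 h=9 -> lands@24:L; in-air after throw: [b1@16:L b2@17:R b3@18:L b4@20:L b5@22:L b6@24:L]
Beat 16 (L): throw ball1 h=5 -> lands@21:R; in-air after throw: [b2@17:R b3@18:L b4@20:L b1@21:R b5@22:L b6@24:L]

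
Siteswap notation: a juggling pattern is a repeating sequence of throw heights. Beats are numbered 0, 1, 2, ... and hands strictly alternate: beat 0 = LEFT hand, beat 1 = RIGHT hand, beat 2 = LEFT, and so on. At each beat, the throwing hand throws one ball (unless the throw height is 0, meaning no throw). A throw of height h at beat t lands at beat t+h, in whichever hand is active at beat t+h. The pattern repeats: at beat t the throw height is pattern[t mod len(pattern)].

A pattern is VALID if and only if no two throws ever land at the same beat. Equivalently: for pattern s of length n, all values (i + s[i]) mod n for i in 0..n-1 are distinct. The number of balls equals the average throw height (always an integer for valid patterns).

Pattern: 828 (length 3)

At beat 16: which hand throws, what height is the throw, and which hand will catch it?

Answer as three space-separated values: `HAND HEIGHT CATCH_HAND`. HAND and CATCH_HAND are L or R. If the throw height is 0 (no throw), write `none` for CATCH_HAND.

Answer: L 2 L

Derivation:
Beat 16: 16 mod 2 = 0, so hand = L
Throw height = pattern[16 mod 3] = pattern[1] = 2
Lands at beat 16+2=18, 18 mod 2 = 0, so catch hand = L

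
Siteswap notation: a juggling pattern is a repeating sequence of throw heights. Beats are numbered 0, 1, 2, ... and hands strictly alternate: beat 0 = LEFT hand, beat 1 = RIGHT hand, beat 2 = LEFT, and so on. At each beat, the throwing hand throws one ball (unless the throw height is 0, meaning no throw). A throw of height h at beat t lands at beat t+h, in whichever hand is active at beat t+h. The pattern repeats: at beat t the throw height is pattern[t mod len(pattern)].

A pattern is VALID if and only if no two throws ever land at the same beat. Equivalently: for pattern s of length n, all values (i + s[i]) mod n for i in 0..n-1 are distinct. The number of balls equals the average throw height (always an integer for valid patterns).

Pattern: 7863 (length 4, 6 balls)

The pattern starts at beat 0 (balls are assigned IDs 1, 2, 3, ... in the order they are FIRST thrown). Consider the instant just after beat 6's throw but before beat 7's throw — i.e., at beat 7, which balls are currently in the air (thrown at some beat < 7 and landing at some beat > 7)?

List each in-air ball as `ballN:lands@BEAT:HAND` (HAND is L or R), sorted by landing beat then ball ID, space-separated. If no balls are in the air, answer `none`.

Beat 0 (L): throw ball1 h=7 -> lands@7:R; in-air after throw: [b1@7:R]
Beat 1 (R): throw ball2 h=8 -> lands@9:R; in-air after throw: [b1@7:R b2@9:R]
Beat 2 (L): throw ball3 h=6 -> lands@8:L; in-air after throw: [b1@7:R b3@8:L b2@9:R]
Beat 3 (R): throw ball4 h=3 -> lands@6:L; in-air after throw: [b4@6:L b1@7:R b3@8:L b2@9:R]
Beat 4 (L): throw ball5 h=7 -> lands@11:R; in-air after throw: [b4@6:L b1@7:R b3@8:L b2@9:R b5@11:R]
Beat 5 (R): throw ball6 h=8 -> lands@13:R; in-air after throw: [b4@6:L b1@7:R b3@8:L b2@9:R b5@11:R b6@13:R]
Beat 6 (L): throw ball4 h=6 -> lands@12:L; in-air after throw: [b1@7:R b3@8:L b2@9:R b5@11:R b4@12:L b6@13:R]
Beat 7 (R): throw ball1 h=3 -> lands@10:L; in-air after throw: [b3@8:L b2@9:R b1@10:L b5@11:R b4@12:L b6@13:R]

Answer: ball3:lands@8:L ball2:lands@9:R ball5:lands@11:R ball4:lands@12:L ball6:lands@13:R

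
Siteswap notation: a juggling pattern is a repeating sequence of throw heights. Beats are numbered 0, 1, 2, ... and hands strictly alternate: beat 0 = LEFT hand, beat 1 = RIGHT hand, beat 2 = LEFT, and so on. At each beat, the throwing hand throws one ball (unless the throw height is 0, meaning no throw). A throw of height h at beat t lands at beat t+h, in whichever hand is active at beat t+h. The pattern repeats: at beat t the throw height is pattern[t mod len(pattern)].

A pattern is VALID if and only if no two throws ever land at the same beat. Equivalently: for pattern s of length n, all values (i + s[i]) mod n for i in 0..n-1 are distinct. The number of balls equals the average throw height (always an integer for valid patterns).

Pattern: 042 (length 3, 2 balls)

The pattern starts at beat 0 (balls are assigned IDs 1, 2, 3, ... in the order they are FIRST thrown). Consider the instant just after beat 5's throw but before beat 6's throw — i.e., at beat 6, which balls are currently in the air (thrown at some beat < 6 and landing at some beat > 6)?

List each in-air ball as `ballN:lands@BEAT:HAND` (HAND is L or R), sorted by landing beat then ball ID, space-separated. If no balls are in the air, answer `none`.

Answer: ball1:lands@7:R ball2:lands@8:L

Derivation:
Beat 1 (R): throw ball1 h=4 -> lands@5:R; in-air after throw: [b1@5:R]
Beat 2 (L): throw ball2 h=2 -> lands@4:L; in-air after throw: [b2@4:L b1@5:R]
Beat 4 (L): throw ball2 h=4 -> lands@8:L; in-air after throw: [b1@5:R b2@8:L]
Beat 5 (R): throw ball1 h=2 -> lands@7:R; in-air after throw: [b1@7:R b2@8:L]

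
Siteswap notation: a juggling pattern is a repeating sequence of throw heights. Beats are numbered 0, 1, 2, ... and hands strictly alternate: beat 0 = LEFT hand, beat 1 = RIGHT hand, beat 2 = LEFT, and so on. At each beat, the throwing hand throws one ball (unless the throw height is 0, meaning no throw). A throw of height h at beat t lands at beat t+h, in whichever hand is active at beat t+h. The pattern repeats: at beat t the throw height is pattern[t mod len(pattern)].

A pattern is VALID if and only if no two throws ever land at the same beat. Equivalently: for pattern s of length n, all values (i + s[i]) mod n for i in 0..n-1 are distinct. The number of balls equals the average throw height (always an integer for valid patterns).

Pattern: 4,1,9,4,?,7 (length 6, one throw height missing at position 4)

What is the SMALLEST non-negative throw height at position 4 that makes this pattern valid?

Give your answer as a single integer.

i=0: (0 + 4) mod 6 = 4
i=1: (1 + 1) mod 6 = 2
i=2: (2 + 9) mod 6 = 5
i=3: (3 + 4) mod 6 = 1
i=4: s[i]=? (unknown)
i=5: (5 + 7) mod 6 = 0
Known residues: [0, 1, 2, 4, 5]; need a permutation of 0..5, so missing residue r = 3
Need (4 + s) mod 6 = 3; smallest s = (3 - 4) mod 6 = 5

Answer: 5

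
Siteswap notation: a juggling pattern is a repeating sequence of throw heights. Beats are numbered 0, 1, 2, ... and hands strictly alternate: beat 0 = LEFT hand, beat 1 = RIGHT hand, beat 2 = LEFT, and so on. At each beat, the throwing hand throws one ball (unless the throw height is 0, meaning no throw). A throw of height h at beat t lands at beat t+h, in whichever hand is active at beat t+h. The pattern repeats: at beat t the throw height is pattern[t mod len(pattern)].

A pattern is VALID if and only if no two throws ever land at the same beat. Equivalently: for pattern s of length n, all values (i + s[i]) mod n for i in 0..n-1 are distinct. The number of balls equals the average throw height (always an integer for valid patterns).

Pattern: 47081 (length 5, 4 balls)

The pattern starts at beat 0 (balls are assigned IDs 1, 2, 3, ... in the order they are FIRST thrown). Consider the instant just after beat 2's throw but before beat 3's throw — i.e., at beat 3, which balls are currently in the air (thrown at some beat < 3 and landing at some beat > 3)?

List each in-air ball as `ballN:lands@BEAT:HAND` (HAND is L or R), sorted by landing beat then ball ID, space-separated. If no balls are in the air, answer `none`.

Answer: ball1:lands@4:L ball2:lands@8:L

Derivation:
Beat 0 (L): throw ball1 h=4 -> lands@4:L; in-air after throw: [b1@4:L]
Beat 1 (R): throw ball2 h=7 -> lands@8:L; in-air after throw: [b1@4:L b2@8:L]
Beat 3 (R): throw ball3 h=8 -> lands@11:R; in-air after throw: [b1@4:L b2@8:L b3@11:R]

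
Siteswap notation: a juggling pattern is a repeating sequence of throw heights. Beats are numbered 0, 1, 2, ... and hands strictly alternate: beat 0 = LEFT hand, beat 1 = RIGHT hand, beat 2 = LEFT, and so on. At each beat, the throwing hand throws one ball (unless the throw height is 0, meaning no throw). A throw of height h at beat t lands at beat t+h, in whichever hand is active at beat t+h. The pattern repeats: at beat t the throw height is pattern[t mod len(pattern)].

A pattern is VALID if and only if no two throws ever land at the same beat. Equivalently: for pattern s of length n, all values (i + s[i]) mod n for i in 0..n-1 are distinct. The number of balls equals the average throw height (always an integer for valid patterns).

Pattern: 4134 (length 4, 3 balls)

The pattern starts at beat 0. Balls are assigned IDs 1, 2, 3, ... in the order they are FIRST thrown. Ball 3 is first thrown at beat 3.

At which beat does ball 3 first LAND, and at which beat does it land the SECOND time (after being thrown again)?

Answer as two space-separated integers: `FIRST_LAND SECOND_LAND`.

Answer: 7 11

Derivation:
Beat 0 (L): throw ball1 h=4 -> lands@4:L; in-air after throw: [b1@4:L]
Beat 1 (R): throw ball2 h=1 -> lands@2:L; in-air after throw: [b2@2:L b1@4:L]
Beat 2 (L): throw ball2 h=3 -> lands@5:R; in-air after throw: [b1@4:L b2@5:R]
Beat 3 (R): throw ball3 h=4 -> lands@7:R; in-air after throw: [b1@4:L b2@5:R b3@7:R]
Beat 4 (L): throw ball1 h=4 -> lands@8:L; in-air after throw: [b2@5:R b3@7:R b1@8:L]
Beat 5 (R): throw ball2 h=1 -> lands@6:L; in-air after throw: [b2@6:L b3@7:R b1@8:L]
Beat 6 (L): throw ball2 h=3 -> lands@9:R; in-air after throw: [b3@7:R b1@8:L b2@9:R]
Beat 7 (R): throw ball3 h=4 -> lands@11:R; in-air after throw: [b1@8:L b2@9:R b3@11:R]
Beat 8 (L): throw ball1 h=4 -> lands@12:L; in-air after throw: [b2@9:R b3@11:R b1@12:L]
Beat 9 (R): throw ball2 h=1 -> lands@10:L; in-air after throw: [b2@10:L b3@11:R b1@12:L]
Beat 10 (L): throw ball2 h=3 -> lands@13:R; in-air after throw: [b3@11:R b1@12:L b2@13:R]
Beat 11 (R): throw ball3 h=4 -> lands@15:R; in-air after throw: [b1@12:L b2@13:R b3@15:R]
Ball 3: thrown@3 h=4 -> first land @7; rethrown@7 h=4 -> second land @11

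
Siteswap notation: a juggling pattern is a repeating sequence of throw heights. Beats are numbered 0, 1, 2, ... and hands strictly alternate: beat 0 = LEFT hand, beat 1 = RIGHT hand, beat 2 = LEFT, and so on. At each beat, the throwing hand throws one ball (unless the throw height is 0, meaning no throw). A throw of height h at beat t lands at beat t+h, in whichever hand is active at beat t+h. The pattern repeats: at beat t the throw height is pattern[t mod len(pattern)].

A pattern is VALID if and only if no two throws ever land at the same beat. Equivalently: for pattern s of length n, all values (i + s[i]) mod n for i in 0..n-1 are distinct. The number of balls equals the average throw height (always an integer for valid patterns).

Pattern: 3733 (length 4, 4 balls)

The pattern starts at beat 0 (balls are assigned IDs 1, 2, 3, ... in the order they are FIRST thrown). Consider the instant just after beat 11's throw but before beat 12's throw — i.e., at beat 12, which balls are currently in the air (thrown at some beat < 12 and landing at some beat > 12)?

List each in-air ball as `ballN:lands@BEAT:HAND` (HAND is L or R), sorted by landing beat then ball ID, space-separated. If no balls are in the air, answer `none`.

Beat 0 (L): throw ball1 h=3 -> lands@3:R; in-air after throw: [b1@3:R]
Beat 1 (R): throw ball2 h=7 -> lands@8:L; in-air after throw: [b1@3:R b2@8:L]
Beat 2 (L): throw ball3 h=3 -> lands@5:R; in-air after throw: [b1@3:R b3@5:R b2@8:L]
Beat 3 (R): throw ball1 h=3 -> lands@6:L; in-air after throw: [b3@5:R b1@6:L b2@8:L]
Beat 4 (L): throw ball4 h=3 -> lands@7:R; in-air after throw: [b3@5:R b1@6:L b4@7:R b2@8:L]
Beat 5 (R): throw ball3 h=7 -> lands@12:L; in-air after throw: [b1@6:L b4@7:R b2@8:L b3@12:L]
Beat 6 (L): throw ball1 h=3 -> lands@9:R; in-air after throw: [b4@7:R b2@8:L b1@9:R b3@12:L]
Beat 7 (R): throw ball4 h=3 -> lands@10:L; in-air after throw: [b2@8:L b1@9:R b4@10:L b3@12:L]
Beat 8 (L): throw ball2 h=3 -> lands@11:R; in-air after throw: [b1@9:R b4@10:L b2@11:R b3@12:L]
Beat 9 (R): throw ball1 h=7 -> lands@16:L; in-air after throw: [b4@10:L b2@11:R b3@12:L b1@16:L]
Beat 10 (L): throw ball4 h=3 -> lands@13:R; in-air after throw: [b2@11:R b3@12:L b4@13:R b1@16:L]
Beat 11 (R): throw ball2 h=3 -> lands@14:L; in-air after throw: [b3@12:L b4@13:R b2@14:L b1@16:L]
Beat 12 (L): throw ball3 h=3 -> lands@15:R; in-air after throw: [b4@13:R b2@14:L b3@15:R b1@16:L]

Answer: ball4:lands@13:R ball2:lands@14:L ball1:lands@16:L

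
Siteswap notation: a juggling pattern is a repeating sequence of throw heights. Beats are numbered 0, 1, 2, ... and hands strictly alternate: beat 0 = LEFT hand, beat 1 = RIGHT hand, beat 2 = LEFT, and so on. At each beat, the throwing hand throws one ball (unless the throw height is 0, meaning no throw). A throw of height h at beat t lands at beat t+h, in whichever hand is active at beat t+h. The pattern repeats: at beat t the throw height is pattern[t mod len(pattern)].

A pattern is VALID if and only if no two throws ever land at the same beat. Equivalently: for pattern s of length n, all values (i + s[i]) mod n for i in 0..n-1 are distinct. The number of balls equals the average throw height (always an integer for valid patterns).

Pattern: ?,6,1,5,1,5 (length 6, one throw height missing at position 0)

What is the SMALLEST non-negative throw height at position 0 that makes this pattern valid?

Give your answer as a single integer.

i=0: s[i]=? (unknown)
i=1: (1 + 6) mod 6 = 1
i=2: (2 + 1) mod 6 = 3
i=3: (3 + 5) mod 6 = 2
i=4: (4 + 1) mod 6 = 5
i=5: (5 + 5) mod 6 = 4
Known residues: [1, 2, 3, 4, 5]; need a permutation of 0..5, so missing residue r = 0
Need (0 + s) mod 6 = 0; smallest s = (0 - 0) mod 6 = 0

Answer: 0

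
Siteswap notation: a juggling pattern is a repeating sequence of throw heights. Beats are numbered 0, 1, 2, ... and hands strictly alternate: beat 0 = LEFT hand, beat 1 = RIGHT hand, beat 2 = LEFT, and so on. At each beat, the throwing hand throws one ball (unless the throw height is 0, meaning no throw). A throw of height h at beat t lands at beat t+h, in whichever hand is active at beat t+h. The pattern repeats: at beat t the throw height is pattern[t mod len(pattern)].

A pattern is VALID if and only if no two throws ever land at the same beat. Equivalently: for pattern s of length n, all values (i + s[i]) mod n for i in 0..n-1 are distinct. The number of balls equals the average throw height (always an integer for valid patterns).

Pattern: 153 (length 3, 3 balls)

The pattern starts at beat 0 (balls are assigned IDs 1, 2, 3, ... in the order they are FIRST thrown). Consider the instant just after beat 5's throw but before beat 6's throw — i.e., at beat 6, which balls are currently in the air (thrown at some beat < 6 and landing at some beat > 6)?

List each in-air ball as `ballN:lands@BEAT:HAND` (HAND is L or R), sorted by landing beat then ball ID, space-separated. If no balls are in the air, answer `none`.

Answer: ball2:lands@8:L ball3:lands@9:R

Derivation:
Beat 0 (L): throw ball1 h=1 -> lands@1:R; in-air after throw: [b1@1:R]
Beat 1 (R): throw ball1 h=5 -> lands@6:L; in-air after throw: [b1@6:L]
Beat 2 (L): throw ball2 h=3 -> lands@5:R; in-air after throw: [b2@5:R b1@6:L]
Beat 3 (R): throw ball3 h=1 -> lands@4:L; in-air after throw: [b3@4:L b2@5:R b1@6:L]
Beat 4 (L): throw ball3 h=5 -> lands@9:R; in-air after throw: [b2@5:R b1@6:L b3@9:R]
Beat 5 (R): throw ball2 h=3 -> lands@8:L; in-air after throw: [b1@6:L b2@8:L b3@9:R]
Beat 6 (L): throw ball1 h=1 -> lands@7:R; in-air after throw: [b1@7:R b2@8:L b3@9:R]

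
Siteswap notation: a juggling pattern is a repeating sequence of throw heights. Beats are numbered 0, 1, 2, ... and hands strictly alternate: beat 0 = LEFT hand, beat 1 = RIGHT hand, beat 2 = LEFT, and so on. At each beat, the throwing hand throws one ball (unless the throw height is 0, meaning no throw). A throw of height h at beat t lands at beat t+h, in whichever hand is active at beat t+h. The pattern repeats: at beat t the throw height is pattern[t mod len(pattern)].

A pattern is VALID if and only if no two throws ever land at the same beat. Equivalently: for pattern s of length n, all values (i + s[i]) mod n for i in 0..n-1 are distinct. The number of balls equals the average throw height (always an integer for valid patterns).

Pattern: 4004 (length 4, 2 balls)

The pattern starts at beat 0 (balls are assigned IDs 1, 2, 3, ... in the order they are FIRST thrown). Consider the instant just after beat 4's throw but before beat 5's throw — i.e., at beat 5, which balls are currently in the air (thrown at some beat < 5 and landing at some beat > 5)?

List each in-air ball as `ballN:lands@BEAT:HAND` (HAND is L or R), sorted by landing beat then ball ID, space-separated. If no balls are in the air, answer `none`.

Answer: ball2:lands@7:R ball1:lands@8:L

Derivation:
Beat 0 (L): throw ball1 h=4 -> lands@4:L; in-air after throw: [b1@4:L]
Beat 3 (R): throw ball2 h=4 -> lands@7:R; in-air after throw: [b1@4:L b2@7:R]
Beat 4 (L): throw ball1 h=4 -> lands@8:L; in-air after throw: [b2@7:R b1@8:L]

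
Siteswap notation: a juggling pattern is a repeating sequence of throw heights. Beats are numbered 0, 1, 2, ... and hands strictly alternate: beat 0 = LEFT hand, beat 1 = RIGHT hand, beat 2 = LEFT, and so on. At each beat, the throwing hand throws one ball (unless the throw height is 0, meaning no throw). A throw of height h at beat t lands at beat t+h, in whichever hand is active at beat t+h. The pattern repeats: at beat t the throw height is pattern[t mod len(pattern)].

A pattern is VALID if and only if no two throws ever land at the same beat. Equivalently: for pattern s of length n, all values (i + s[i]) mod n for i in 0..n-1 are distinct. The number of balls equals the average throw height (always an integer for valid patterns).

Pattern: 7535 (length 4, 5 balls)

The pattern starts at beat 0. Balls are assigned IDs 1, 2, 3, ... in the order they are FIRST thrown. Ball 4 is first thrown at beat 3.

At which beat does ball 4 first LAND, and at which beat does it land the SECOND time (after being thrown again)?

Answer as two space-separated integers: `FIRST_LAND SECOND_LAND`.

Beat 0 (L): throw ball1 h=7 -> lands@7:R; in-air after throw: [b1@7:R]
Beat 1 (R): throw ball2 h=5 -> lands@6:L; in-air after throw: [b2@6:L b1@7:R]
Beat 2 (L): throw ball3 h=3 -> lands@5:R; in-air after throw: [b3@5:R b2@6:L b1@7:R]
Beat 3 (R): throw ball4 h=5 -> lands@8:L; in-air after throw: [b3@5:R b2@6:L b1@7:R b4@8:L]
Beat 4 (L): throw ball5 h=7 -> lands@11:R; in-air after throw: [b3@5:R b2@6:L b1@7:R b4@8:L b5@11:R]
Beat 5 (R): throw ball3 h=5 -> lands@10:L; in-air after throw: [b2@6:L b1@7:R b4@8:L b3@10:L b5@11:R]
Beat 6 (L): throw ball2 h=3 -> lands@9:R; in-air after throw: [b1@7:R b4@8:L b2@9:R b3@10:L b5@11:R]
Beat 7 (R): throw ball1 h=5 -> lands@12:L; in-air after throw: [b4@8:L b2@9:R b3@10:L b5@11:R b1@12:L]
Beat 8 (L): throw ball4 h=7 -> lands@15:R; in-air after throw: [b2@9:R b3@10:L b5@11:R b1@12:L b4@15:R]
Beat 9 (R): throw ball2 h=5 -> lands@14:L; in-air after throw: [b3@10:L b5@11:R b1@12:L b2@14:L b4@15:R]
Beat 10 (L): throw ball3 h=3 -> lands@13:R; in-air after throw: [b5@11:R b1@12:L b3@13:R b2@14:L b4@15:R]
Beat 11 (R): throw ball5 h=5 -> lands@16:L; in-air after throw: [b1@12:L b3@13:R b2@14:L b4@15:R b5@16:L]
Beat 12 (L): throw ball1 h=7 -> lands@19:R; in-air after throw: [b3@13:R b2@14:L b4@15:R b5@16:L b1@19:R]
Beat 13 (R): throw ball3 h=5 -> lands@18:L; in-air after throw: [b2@14:L b4@15:R b5@16:L b3@18:L b1@19:R]
Beat 14 (L): throw ball2 h=3 -> lands@17:R; in-air after throw: [b4@15:R b5@16:L b2@17:R b3@18:L b1@19:R]
Beat 15 (R): throw ball4 h=5 -> lands@20:L; in-air after throw: [b5@16:L b2@17:R b3@18:L b1@19:R b4@20:L]
Ball 4: thrown@3 h=5 -> first land @8; rethrown@8 h=7 -> second land @15

Answer: 8 15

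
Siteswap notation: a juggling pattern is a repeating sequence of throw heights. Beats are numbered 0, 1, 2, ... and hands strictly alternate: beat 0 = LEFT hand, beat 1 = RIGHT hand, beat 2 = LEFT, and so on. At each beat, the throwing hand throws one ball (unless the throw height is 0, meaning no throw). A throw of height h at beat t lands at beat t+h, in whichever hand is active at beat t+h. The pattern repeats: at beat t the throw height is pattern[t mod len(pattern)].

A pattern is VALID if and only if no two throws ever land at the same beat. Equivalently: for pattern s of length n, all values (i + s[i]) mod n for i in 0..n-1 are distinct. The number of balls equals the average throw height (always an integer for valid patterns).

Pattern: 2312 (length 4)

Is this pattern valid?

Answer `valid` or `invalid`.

i=0: (i + s[i]) mod n = (0 + 2) mod 4 = 2
i=1: (i + s[i]) mod n = (1 + 3) mod 4 = 0
i=2: (i + s[i]) mod n = (2 + 1) mod 4 = 3
i=3: (i + s[i]) mod n = (3 + 2) mod 4 = 1
Residues: [2, 0, 3, 1], distinct: True

Answer: valid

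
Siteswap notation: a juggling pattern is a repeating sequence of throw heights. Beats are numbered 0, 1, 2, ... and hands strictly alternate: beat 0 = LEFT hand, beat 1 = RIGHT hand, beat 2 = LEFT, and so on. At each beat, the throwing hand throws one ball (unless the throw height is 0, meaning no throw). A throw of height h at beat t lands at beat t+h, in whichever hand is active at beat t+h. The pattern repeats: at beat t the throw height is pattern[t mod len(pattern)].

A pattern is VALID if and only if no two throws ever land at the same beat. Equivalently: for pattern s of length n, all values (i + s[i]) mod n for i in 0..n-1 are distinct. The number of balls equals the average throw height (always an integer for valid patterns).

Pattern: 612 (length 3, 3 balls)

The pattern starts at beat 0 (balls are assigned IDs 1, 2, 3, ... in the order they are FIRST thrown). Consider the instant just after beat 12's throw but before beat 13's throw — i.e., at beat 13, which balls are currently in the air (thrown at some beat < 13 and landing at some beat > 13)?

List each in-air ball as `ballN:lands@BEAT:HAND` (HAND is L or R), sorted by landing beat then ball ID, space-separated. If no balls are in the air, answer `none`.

Beat 0 (L): throw ball1 h=6 -> lands@6:L; in-air after throw: [b1@6:L]
Beat 1 (R): throw ball2 h=1 -> lands@2:L; in-air after throw: [b2@2:L b1@6:L]
Beat 2 (L): throw ball2 h=2 -> lands@4:L; in-air after throw: [b2@4:L b1@6:L]
Beat 3 (R): throw ball3 h=6 -> lands@9:R; in-air after throw: [b2@4:L b1@6:L b3@9:R]
Beat 4 (L): throw ball2 h=1 -> lands@5:R; in-air after throw: [b2@5:R b1@6:L b3@9:R]
Beat 5 (R): throw ball2 h=2 -> lands@7:R; in-air after throw: [b1@6:L b2@7:R b3@9:R]
Beat 6 (L): throw ball1 h=6 -> lands@12:L; in-air after throw: [b2@7:R b3@9:R b1@12:L]
Beat 7 (R): throw ball2 h=1 -> lands@8:L; in-air after throw: [b2@8:L b3@9:R b1@12:L]
Beat 8 (L): throw ball2 h=2 -> lands@10:L; in-air after throw: [b3@9:R b2@10:L b1@12:L]
Beat 9 (R): throw ball3 h=6 -> lands@15:R; in-air after throw: [b2@10:L b1@12:L b3@15:R]
Beat 10 (L): throw ball2 h=1 -> lands@11:R; in-air after throw: [b2@11:R b1@12:L b3@15:R]
Beat 11 (R): throw ball2 h=2 -> lands@13:R; in-air after throw: [b1@12:L b2@13:R b3@15:R]
Beat 12 (L): throw ball1 h=6 -> lands@18:L; in-air after throw: [b2@13:R b3@15:R b1@18:L]
Beat 13 (R): throw ball2 h=1 -> lands@14:L; in-air after throw: [b2@14:L b3@15:R b1@18:L]

Answer: ball3:lands@15:R ball1:lands@18:L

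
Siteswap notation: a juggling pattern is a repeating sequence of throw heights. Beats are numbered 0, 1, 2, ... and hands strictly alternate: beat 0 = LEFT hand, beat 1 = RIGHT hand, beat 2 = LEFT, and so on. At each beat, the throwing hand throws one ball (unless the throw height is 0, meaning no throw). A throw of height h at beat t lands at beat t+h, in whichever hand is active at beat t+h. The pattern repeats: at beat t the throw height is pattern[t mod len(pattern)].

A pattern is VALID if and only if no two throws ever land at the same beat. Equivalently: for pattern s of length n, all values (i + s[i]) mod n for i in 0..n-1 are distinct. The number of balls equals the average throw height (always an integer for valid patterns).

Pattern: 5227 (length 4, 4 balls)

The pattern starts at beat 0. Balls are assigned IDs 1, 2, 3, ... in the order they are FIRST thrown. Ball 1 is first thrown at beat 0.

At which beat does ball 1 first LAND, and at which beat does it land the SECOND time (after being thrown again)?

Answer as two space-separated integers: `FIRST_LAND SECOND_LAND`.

Answer: 5 7

Derivation:
Beat 0 (L): throw ball1 h=5 -> lands@5:R; in-air after throw: [b1@5:R]
Beat 1 (R): throw ball2 h=2 -> lands@3:R; in-air after throw: [b2@3:R b1@5:R]
Beat 2 (L): throw ball3 h=2 -> lands@4:L; in-air after throw: [b2@3:R b3@4:L b1@5:R]
Beat 3 (R): throw ball2 h=7 -> lands@10:L; in-air after throw: [b3@4:L b1@5:R b2@10:L]
Beat 4 (L): throw ball3 h=5 -> lands@9:R; in-air after throw: [b1@5:R b3@9:R b2@10:L]
Beat 5 (R): throw ball1 h=2 -> lands@7:R; in-air after throw: [b1@7:R b3@9:R b2@10:L]
Beat 6 (L): throw ball4 h=2 -> lands@8:L; in-air after throw: [b1@7:R b4@8:L b3@9:R b2@10:L]
Beat 7 (R): throw ball1 h=7 -> lands@14:L; in-air after throw: [b4@8:L b3@9:R b2@10:L b1@14:L]
Ball 1: thrown@0 h=5 -> first land @5; rethrown@5 h=2 -> second land @7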